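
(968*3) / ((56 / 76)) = 27588 / 7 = 3941.14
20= 20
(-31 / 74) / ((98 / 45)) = -1395 / 7252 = -0.19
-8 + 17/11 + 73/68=-4025/748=-5.38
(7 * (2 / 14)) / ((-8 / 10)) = -5 / 4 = -1.25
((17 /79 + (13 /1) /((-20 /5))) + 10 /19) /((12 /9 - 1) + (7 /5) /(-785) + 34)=-0.07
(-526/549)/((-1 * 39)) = 526/21411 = 0.02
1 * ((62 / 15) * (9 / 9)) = 62 / 15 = 4.13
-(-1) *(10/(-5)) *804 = -1608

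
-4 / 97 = -0.04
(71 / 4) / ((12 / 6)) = 8.88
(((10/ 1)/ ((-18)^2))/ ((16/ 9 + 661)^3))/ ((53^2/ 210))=189/ 23847511920565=0.00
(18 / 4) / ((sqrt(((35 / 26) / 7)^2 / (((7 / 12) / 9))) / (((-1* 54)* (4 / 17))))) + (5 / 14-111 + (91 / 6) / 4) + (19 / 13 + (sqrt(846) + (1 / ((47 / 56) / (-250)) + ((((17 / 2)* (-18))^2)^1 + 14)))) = -1404* sqrt(21) / 85 + 3* sqrt(94) + 2362930067 / 102648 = 22973.13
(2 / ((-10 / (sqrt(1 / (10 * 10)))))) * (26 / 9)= -0.06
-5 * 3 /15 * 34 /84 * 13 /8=-221 /336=-0.66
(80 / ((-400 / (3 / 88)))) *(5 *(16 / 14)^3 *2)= -0.10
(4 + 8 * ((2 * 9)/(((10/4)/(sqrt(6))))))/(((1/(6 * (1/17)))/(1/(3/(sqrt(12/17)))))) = 16 * sqrt(51)/289 + 3456 * sqrt(34)/1445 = 14.34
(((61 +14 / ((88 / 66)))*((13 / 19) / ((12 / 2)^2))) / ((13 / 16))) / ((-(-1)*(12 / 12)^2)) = 286 / 171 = 1.67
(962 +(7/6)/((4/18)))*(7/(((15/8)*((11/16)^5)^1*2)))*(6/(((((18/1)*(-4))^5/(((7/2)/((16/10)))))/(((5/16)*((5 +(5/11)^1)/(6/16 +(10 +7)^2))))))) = -7583240/16144641080469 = -0.00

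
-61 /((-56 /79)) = 4819 /56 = 86.05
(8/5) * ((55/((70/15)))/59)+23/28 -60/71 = 34715/117292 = 0.30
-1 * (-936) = 936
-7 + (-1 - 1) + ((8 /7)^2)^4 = -35105993 /5764801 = -6.09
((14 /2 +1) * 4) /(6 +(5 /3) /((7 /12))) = 112 /31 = 3.61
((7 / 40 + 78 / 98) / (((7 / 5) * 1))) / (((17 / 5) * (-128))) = -9515 / 5970944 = -0.00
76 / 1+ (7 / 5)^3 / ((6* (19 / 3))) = 361343 / 4750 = 76.07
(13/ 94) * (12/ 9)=26/ 141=0.18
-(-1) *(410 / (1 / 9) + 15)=3705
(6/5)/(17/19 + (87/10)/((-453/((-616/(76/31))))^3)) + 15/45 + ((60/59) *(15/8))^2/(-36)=311232581119920091/422480206267204944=0.74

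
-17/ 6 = -2.83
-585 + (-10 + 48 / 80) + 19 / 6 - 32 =-18697 / 30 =-623.23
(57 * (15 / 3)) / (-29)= -285 / 29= -9.83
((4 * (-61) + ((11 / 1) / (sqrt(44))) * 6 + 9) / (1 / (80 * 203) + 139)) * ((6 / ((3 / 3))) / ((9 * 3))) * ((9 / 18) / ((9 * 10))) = -381640 / 182846241 + 1624 * sqrt(11) / 60948747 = -0.00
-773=-773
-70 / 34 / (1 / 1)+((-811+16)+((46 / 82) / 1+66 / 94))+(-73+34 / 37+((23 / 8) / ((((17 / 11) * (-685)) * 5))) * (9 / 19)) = -547639458418023 / 631010409800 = -867.88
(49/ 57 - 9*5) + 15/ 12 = -9779/ 228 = -42.89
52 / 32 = 13 / 8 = 1.62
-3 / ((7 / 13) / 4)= -156 / 7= -22.29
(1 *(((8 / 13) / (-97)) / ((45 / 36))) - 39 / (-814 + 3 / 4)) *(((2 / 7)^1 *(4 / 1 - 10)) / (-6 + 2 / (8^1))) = 42215232 / 3302136565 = 0.01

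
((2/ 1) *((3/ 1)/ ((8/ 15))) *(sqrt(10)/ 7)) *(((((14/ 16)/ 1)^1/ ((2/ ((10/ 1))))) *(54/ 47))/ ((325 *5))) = 243 *sqrt(10)/ 48880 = 0.02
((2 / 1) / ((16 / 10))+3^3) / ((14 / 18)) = 1017 / 28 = 36.32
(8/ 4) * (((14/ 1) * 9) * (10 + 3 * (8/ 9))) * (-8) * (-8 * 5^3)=25536000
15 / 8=1.88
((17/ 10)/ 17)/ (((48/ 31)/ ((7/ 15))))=217/ 7200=0.03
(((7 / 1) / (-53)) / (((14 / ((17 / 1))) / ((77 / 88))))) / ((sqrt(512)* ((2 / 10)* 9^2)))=-595* sqrt(2) / 2198016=-0.00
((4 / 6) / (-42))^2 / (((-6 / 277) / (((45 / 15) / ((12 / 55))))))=-0.16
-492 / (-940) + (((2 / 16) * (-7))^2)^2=1068043 / 962560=1.11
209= 209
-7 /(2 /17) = -119 /2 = -59.50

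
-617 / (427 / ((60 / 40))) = -1851 / 854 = -2.17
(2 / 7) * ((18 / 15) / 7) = 12 / 245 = 0.05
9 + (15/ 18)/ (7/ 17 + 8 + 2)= 9643/ 1062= 9.08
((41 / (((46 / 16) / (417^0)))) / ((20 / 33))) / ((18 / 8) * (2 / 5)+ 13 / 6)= 4059 / 529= 7.67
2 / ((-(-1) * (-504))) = -1 / 252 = -0.00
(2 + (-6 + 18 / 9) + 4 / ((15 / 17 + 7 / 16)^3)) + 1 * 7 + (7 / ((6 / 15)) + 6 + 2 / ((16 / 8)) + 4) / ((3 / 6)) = 2949127890 / 46268279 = 63.74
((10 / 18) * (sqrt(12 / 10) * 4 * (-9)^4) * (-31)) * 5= -451980 * sqrt(30)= -2475596.42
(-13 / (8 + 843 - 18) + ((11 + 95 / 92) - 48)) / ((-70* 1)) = 2757593 / 5364520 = 0.51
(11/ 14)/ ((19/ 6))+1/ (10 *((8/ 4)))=793/ 2660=0.30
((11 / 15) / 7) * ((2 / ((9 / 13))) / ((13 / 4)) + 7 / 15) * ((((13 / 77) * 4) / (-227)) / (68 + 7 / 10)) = -6344 / 1031602635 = -0.00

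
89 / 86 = 1.03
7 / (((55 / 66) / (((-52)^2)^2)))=307087872 / 5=61417574.40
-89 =-89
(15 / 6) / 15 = 1 / 6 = 0.17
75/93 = 25/31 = 0.81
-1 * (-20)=20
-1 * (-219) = 219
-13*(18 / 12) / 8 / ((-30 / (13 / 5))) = 169 / 800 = 0.21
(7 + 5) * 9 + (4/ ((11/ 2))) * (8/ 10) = 5972/ 55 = 108.58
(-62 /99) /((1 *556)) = -31 /27522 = -0.00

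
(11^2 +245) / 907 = 366 / 907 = 0.40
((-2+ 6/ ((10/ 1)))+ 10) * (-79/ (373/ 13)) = -44161/ 1865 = -23.68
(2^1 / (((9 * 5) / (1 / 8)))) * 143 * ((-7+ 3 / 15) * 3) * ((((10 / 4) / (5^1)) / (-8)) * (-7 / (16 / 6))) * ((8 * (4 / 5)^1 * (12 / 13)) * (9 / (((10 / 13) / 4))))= -459459 / 625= -735.13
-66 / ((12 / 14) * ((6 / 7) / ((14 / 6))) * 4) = -52.40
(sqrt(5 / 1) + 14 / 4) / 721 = sqrt(5) / 721 + 1 / 206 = 0.01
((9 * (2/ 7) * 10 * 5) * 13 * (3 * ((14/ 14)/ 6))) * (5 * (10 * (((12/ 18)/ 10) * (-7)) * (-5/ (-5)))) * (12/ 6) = -39000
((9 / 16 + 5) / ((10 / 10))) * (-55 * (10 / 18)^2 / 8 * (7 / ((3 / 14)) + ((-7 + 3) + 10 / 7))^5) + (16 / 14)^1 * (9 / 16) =-192796045310414053 / 661624362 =-291398044.55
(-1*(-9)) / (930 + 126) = 3 / 352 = 0.01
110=110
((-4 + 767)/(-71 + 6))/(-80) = 763/5200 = 0.15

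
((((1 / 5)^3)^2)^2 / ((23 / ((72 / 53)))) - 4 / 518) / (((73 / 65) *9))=-7737792726326 / 10128354345703125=-0.00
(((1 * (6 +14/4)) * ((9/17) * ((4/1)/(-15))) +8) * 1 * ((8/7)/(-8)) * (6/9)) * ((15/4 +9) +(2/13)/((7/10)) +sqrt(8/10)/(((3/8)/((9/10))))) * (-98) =126784 * sqrt(5)/2125 +2672086/3315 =939.47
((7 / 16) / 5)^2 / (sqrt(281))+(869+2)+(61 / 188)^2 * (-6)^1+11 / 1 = 49 * sqrt(281) / 1798400+15575541 / 17672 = 881.37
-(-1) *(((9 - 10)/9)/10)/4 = -1/360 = -0.00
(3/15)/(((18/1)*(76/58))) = 29/3420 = 0.01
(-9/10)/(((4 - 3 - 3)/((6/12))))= 9/40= 0.22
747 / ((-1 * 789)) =-249 / 263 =-0.95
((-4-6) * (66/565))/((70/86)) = -5676/3955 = -1.44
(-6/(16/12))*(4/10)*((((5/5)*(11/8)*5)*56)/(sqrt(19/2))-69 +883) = -7326/5-693*sqrt(38)/19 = -1690.04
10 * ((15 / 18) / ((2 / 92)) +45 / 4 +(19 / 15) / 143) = 425501 / 858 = 495.92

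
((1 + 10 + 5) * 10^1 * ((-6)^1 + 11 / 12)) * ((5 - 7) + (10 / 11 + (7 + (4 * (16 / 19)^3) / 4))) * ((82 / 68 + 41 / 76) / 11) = -61385919550 / 73110081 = -839.64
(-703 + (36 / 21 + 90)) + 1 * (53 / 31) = -132278 / 217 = -609.58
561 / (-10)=-561 / 10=-56.10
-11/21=-0.52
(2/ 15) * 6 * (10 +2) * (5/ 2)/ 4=6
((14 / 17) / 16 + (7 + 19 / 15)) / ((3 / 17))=47.14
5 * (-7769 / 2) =-38845 / 2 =-19422.50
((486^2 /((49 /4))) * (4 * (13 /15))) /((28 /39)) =159668496 /1715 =93101.16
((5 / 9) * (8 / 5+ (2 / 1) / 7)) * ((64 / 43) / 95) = 1408 / 85785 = 0.02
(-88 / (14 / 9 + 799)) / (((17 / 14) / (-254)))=256032 / 11135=22.99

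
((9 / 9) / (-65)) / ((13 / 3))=-3 / 845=-0.00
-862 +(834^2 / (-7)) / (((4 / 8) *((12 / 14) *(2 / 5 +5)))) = -394178 / 9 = -43797.56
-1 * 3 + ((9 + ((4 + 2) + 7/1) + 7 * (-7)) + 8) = -22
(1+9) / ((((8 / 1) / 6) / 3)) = 45 / 2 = 22.50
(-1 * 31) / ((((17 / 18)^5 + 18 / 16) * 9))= -1.84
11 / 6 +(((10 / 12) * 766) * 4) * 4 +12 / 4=61309 / 6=10218.17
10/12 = 5/6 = 0.83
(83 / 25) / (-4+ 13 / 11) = -913 / 775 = -1.18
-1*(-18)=18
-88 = -88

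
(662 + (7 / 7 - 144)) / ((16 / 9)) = 4671 / 16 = 291.94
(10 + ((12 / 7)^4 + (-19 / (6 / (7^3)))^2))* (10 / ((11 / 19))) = 9687641695775 / 475398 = 20377960.56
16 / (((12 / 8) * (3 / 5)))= 160 / 9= 17.78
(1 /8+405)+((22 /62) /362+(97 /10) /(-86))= 3908749891 /9650920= 405.01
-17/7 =-2.43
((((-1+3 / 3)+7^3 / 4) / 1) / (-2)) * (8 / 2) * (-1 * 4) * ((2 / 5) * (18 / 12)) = 2058 / 5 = 411.60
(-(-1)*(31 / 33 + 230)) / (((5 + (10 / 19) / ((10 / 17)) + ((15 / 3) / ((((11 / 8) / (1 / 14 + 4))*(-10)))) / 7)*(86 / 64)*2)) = 15.12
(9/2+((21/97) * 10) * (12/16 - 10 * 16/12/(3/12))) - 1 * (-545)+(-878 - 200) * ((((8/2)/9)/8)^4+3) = -14247342515/5091336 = -2798.35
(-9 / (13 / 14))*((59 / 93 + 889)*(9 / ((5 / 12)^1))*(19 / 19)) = -375290496 / 2015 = -186248.39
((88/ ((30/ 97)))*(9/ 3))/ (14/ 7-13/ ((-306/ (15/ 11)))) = 4788696/ 11545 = 414.79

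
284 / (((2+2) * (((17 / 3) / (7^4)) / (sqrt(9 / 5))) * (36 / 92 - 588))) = -11762499 * sqrt(5) / 382925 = -68.69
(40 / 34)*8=160 / 17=9.41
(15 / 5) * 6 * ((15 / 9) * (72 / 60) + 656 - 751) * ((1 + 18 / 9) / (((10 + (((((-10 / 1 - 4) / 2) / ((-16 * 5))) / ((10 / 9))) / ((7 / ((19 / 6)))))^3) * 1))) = -20570112000000 / 40960185193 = -502.20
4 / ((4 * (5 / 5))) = 1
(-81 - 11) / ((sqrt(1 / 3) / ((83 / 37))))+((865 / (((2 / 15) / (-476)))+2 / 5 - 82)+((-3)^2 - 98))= -15441103 / 5 - 7636*sqrt(3) / 37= -3088578.06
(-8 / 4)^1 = -2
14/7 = 2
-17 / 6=-2.83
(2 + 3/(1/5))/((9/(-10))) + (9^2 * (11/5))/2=6319/90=70.21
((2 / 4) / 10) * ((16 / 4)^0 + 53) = 27 / 10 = 2.70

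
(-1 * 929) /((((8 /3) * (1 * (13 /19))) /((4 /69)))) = -17651 /598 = -29.52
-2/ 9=-0.22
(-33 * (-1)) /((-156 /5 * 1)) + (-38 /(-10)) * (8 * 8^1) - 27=55937 /260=215.14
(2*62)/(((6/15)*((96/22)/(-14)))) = -11935/12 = -994.58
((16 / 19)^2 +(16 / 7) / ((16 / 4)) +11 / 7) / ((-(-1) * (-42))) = -0.07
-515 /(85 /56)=-5768 /17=-339.29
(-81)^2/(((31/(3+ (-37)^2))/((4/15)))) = 12002256/155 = 77433.91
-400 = -400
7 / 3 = 2.33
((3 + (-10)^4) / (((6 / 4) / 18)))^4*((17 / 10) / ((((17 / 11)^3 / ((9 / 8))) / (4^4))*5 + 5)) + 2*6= 96635675845347752679224244 / 1386575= 69693796473575358476.26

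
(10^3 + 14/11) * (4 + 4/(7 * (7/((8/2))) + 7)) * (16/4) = 14274144/847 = 16852.59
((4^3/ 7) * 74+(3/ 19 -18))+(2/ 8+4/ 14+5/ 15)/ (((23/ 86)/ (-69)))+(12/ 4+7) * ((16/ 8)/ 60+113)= 1248749/ 798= 1564.85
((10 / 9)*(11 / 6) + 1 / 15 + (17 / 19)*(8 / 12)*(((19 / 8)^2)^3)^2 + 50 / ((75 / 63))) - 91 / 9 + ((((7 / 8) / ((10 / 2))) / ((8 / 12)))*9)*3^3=17913721468202675 / 927712935936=19309.55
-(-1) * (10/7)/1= 1.43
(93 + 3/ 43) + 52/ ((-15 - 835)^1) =1699732/ 18275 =93.01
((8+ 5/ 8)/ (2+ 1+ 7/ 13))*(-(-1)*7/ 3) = 91/ 16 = 5.69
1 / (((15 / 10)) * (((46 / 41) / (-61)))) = -2501 / 69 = -36.25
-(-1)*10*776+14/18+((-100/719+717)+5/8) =438902755/51768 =8478.26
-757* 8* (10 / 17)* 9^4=-397334160 / 17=-23372597.65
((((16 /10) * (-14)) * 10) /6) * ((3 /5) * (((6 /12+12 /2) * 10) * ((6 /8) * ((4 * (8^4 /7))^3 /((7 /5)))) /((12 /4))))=-1143492092887040 /343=-3333796189175.04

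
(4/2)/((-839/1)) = -2/839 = -0.00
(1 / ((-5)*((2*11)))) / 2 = -1 / 220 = -0.00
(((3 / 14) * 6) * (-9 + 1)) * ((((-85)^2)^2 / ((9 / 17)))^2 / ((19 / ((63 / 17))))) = -370587114053125000 / 19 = -19504584950164473.68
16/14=8/7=1.14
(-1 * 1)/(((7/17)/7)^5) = -1419857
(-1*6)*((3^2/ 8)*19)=-513/ 4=-128.25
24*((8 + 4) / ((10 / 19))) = 2736 / 5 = 547.20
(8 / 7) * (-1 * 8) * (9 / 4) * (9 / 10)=-648 / 35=-18.51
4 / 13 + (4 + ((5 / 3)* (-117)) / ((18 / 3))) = -733 / 26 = -28.19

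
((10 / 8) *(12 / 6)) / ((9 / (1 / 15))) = 1 / 54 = 0.02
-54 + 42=-12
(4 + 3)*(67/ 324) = 1.45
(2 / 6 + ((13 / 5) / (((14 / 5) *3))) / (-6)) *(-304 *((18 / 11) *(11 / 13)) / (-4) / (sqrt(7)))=2698 *sqrt(7) / 637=11.21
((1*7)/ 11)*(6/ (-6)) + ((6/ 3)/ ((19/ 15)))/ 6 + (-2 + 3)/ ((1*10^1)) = -571/ 2090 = -0.27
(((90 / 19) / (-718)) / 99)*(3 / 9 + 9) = -140 / 225093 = -0.00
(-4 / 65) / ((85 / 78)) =-24 / 425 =-0.06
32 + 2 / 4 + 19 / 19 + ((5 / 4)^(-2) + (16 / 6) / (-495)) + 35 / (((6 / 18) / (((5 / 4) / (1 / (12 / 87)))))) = 22496321 / 430650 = 52.24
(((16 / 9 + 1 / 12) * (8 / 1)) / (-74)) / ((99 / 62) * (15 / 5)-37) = 4154 / 665001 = 0.01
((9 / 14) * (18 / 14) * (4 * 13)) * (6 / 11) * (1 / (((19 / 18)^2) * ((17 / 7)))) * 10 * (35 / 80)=2558790 / 67507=37.90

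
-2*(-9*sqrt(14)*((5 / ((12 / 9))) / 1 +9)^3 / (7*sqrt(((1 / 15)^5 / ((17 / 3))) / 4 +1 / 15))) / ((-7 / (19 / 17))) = -300220425*sqrt(1365526190) / 899640784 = -12331.65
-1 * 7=-7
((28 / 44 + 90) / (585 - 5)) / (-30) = -997 / 191400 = -0.01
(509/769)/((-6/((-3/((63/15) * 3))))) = 2545/96894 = 0.03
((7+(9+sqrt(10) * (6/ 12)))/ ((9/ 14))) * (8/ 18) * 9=28 * sqrt(10)/ 9+896/ 9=109.39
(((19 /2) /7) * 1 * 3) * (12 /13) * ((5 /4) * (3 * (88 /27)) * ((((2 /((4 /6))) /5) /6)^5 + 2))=41800209 /455000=91.87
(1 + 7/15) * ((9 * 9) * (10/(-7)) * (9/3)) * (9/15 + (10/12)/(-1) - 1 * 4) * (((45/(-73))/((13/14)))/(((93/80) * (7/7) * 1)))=-36210240/29419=-1230.85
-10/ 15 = -2/ 3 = -0.67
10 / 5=2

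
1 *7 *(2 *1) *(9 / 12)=21 / 2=10.50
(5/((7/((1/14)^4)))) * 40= 25/33614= 0.00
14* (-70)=-980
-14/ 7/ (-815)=2/ 815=0.00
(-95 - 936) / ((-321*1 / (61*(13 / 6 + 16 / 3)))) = 314455 / 214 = 1469.42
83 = 83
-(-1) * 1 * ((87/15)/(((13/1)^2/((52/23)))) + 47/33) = 74093/49335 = 1.50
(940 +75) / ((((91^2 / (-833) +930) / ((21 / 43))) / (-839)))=-304015845 / 672563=-452.03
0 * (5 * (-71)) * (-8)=0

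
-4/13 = -0.31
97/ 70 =1.39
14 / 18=7 / 9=0.78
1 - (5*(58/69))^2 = -16.66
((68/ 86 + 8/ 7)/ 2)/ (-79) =-291/ 23779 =-0.01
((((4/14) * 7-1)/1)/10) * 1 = 0.10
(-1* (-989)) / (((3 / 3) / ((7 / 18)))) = 6923 / 18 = 384.61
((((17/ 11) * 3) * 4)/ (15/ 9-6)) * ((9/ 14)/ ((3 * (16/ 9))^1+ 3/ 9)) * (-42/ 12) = 243/ 143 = 1.70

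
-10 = -10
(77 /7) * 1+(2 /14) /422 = 32495 /2954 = 11.00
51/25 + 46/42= 1646/525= 3.14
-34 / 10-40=-217 / 5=-43.40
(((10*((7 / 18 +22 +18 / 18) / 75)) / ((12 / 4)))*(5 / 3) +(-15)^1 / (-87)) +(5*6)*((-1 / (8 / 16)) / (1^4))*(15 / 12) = -515101 / 7047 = -73.10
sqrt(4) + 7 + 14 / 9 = 95 / 9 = 10.56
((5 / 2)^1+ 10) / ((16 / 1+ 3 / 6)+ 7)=25 / 47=0.53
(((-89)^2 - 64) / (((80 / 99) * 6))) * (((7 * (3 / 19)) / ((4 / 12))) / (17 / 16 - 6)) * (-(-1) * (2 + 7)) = -9794.29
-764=-764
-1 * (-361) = 361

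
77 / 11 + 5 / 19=138 / 19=7.26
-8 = -8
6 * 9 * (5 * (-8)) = -2160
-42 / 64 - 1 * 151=-151.66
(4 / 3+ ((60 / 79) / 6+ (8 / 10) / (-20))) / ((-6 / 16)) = -67304 / 17775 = -3.79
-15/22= -0.68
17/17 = 1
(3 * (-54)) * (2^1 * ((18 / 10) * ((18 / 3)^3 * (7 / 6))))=-734832 / 5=-146966.40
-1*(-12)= 12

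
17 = 17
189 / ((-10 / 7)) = -1323 / 10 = -132.30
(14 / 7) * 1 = 2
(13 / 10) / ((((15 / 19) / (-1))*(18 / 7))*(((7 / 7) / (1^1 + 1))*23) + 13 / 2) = -0.08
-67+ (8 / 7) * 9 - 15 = -502 / 7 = -71.71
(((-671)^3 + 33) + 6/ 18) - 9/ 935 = -847423255882/ 2805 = -302111677.68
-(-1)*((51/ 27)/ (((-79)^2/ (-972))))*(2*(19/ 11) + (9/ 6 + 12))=-342414/ 68651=-4.99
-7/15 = -0.47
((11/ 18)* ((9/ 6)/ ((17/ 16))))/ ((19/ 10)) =440/ 969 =0.45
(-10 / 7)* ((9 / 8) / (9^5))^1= -5 / 183708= -0.00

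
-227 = -227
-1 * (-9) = 9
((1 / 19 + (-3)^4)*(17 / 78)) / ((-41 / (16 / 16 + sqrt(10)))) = -13090*sqrt(10) / 30381 - 13090 / 30381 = -1.79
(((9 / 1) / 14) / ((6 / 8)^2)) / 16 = 1 / 14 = 0.07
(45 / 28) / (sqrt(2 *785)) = 9 *sqrt(1570) / 8792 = 0.04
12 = 12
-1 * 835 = -835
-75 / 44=-1.70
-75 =-75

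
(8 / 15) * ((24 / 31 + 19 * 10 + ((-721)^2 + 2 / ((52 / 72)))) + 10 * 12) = 1676978248 / 6045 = 277415.76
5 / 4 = 1.25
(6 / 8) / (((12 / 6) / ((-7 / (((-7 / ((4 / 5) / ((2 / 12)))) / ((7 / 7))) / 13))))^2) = 18252 / 25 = 730.08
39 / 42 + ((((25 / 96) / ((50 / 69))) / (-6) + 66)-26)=109855 / 2688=40.87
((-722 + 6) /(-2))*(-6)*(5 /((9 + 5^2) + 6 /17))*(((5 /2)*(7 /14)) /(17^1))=-13425 /584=-22.99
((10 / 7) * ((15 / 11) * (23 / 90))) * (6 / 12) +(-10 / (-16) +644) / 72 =136043 / 14784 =9.20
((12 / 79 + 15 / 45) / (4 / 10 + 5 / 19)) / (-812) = -10925 / 12123972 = -0.00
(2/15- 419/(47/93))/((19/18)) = -3506466/4465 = -785.32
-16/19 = -0.84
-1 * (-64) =64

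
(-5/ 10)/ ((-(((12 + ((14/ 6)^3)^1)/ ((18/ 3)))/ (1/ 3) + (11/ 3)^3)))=27/ 3329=0.01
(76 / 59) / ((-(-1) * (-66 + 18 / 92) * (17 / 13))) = -45448 / 3036081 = -0.01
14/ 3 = 4.67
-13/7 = -1.86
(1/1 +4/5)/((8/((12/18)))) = 3/20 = 0.15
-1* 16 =-16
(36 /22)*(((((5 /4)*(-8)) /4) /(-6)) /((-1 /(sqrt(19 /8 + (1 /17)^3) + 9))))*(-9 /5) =27*sqrt(3174070) /25432 + 243 /22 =12.94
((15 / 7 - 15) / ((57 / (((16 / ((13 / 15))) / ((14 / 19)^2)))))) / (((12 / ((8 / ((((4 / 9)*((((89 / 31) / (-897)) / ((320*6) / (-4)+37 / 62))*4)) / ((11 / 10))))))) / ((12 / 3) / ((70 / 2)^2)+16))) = -7583789.57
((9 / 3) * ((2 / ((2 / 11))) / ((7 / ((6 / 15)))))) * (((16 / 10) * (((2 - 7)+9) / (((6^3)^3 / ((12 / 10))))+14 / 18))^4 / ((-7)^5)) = -78216060047041887790659851 / 290674629597640322412000000000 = -0.00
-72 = -72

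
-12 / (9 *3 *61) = -4 / 549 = -0.01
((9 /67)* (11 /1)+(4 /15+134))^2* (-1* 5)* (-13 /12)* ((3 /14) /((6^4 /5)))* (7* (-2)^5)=-241946054077 /13089924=-18483.38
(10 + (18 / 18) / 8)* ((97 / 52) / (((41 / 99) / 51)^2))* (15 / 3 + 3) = 200293794657 / 87412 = 2291376.41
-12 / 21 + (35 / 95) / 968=-73519 / 128744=-0.57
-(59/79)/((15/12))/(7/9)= -2124/2765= -0.77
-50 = -50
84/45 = 28/15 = 1.87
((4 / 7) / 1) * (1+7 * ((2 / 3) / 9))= 164 / 189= 0.87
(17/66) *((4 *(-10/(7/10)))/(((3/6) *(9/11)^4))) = -9050800/137781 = -65.69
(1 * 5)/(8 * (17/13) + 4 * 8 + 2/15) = 975/8306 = 0.12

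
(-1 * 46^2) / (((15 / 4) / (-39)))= 110032 / 5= 22006.40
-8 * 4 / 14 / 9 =-16 / 63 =-0.25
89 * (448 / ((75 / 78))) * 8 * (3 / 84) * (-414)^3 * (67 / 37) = -1408150748399616 / 925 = -1522325133404.99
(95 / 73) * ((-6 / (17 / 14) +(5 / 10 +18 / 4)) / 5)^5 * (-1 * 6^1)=-114 / 64780975625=-0.00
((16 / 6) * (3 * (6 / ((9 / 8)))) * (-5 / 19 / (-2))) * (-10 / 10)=-320 / 57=-5.61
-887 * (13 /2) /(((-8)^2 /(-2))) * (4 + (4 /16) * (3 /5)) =957073 /1280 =747.71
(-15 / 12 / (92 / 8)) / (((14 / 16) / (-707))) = 2020 / 23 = 87.83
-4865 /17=-286.18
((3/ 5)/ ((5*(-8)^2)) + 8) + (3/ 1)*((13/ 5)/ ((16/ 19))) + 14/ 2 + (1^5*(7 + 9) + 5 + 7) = 83623/ 1600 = 52.26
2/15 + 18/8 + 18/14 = 1541/420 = 3.67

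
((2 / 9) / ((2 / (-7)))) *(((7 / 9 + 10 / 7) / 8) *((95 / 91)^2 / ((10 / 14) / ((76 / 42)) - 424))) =23835025 / 43188959268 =0.00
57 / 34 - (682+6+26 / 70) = -686.69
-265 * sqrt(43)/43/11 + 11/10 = 11/10 - 265 * sqrt(43)/473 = -2.57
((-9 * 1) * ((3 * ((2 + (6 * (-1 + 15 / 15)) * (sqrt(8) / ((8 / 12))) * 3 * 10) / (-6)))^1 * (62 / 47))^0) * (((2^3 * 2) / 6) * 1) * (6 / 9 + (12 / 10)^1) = -224 / 5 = -44.80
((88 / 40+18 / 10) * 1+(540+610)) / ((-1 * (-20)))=577 / 10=57.70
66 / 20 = 33 / 10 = 3.30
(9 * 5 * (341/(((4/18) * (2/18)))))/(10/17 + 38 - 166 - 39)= -7043355/1886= -3734.55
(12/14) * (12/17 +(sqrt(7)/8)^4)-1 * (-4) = 1124803/243712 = 4.62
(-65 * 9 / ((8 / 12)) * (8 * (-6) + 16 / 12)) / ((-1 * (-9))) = 4550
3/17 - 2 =-31/17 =-1.82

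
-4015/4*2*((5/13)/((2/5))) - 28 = -101831/52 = -1958.29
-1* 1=-1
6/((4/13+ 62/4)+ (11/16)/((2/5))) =2496/7291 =0.34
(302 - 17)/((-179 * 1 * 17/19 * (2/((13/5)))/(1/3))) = -4693/6086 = -0.77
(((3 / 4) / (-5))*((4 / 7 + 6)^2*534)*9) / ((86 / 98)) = -7627122 / 215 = -35474.99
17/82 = 0.21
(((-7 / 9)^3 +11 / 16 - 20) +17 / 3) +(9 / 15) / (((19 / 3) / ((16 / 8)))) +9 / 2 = -10445723 / 1108080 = -9.43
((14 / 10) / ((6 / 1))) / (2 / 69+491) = 161 / 338810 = 0.00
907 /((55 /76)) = 68932 /55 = 1253.31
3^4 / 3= 27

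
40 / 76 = 10 / 19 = 0.53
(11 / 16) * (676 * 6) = 5577 / 2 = 2788.50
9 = 9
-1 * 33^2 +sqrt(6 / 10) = -1089 +sqrt(15) / 5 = -1088.23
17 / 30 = 0.57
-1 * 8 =-8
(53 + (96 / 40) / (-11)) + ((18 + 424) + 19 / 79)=2150872 / 4345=495.02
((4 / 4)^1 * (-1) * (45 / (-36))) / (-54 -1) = -1 / 44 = -0.02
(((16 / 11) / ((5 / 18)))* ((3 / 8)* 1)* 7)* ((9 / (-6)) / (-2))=567 / 55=10.31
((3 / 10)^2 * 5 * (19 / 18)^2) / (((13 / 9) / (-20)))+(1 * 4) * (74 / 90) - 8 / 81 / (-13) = -76781 / 21060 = -3.65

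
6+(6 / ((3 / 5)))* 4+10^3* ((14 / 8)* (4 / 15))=1538 / 3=512.67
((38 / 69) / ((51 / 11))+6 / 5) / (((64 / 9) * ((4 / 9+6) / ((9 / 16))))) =0.02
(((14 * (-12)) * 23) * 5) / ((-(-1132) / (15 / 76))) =-36225 / 10754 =-3.37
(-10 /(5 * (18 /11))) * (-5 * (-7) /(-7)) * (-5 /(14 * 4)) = -275 /504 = -0.55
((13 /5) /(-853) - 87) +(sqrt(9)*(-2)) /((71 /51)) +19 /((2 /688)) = 1951547922 /302815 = 6444.69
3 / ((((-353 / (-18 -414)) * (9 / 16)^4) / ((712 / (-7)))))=-746586112 / 200151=-3730.11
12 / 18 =2 / 3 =0.67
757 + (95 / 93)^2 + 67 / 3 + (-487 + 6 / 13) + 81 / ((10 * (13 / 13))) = 339490417 / 1124370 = 301.94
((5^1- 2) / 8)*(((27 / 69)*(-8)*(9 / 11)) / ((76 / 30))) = -3645 / 9614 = -0.38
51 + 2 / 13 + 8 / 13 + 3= 712 / 13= 54.77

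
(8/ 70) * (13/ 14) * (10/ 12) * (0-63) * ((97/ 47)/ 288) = -1261/ 31584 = -0.04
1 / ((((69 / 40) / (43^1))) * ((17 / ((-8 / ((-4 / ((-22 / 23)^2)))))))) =1664960 / 620517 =2.68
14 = 14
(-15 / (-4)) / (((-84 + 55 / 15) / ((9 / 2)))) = -405 / 1928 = -0.21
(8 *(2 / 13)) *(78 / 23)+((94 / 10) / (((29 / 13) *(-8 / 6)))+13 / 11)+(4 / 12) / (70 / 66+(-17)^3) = 26108565027 / 11892836780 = 2.20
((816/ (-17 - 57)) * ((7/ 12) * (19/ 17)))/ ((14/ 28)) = -532/ 37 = -14.38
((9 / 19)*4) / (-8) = -9 / 38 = -0.24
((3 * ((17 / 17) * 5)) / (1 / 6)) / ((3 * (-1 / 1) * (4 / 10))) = -75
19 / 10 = 1.90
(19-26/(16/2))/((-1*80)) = -63/320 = -0.20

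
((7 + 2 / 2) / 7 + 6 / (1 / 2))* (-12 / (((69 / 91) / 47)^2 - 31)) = 1442512344 / 283534919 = 5.09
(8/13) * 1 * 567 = 348.92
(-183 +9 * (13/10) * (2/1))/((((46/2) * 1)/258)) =-205884/115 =-1790.30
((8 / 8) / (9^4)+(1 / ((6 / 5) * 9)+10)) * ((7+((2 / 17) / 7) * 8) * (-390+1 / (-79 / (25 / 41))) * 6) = -47345632195685 / 280986489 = -168497.90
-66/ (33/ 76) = -152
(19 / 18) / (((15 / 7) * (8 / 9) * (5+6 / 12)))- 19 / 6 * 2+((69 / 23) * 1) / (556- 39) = -6.23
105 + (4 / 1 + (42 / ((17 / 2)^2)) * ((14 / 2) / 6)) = 31697 / 289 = 109.68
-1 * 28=-28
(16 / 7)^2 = 256 / 49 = 5.22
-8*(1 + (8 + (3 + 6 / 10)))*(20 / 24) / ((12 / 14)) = -98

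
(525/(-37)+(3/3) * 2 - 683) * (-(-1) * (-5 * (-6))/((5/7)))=-1080324/37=-29197.95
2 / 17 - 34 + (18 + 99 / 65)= -15867 / 1105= -14.36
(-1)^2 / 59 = 1 / 59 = 0.02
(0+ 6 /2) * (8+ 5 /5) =27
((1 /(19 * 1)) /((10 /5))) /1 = 1 /38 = 0.03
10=10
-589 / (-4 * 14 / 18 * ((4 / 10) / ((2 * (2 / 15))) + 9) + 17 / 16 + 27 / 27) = 28272 / 1469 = 19.25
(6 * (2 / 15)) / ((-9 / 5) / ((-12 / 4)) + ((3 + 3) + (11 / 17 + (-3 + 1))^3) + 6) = 4913 / 62171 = 0.08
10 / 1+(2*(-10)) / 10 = 8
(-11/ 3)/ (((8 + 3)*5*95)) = -1/ 1425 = -0.00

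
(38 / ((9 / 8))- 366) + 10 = -2900 / 9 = -322.22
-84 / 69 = -28 / 23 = -1.22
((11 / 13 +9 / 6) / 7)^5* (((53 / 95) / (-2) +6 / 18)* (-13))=-26182485331 / 8755651020480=-0.00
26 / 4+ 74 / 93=1357 / 186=7.30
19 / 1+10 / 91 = 19.11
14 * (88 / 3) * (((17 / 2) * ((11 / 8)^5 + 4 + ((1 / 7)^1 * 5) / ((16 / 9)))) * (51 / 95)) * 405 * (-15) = -8254211557185 / 77824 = -106062545.71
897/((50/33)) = 592.02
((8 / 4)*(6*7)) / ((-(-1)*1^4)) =84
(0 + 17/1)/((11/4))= 68/11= 6.18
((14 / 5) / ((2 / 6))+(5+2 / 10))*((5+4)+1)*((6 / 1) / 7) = 816 / 7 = 116.57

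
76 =76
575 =575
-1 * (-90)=90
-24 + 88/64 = -181/8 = -22.62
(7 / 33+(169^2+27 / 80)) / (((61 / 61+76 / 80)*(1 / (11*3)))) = 75402491 / 156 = 483349.30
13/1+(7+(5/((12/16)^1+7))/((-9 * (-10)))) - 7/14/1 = 10885/558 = 19.51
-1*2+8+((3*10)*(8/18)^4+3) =22243/2187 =10.17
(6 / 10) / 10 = 3 / 50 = 0.06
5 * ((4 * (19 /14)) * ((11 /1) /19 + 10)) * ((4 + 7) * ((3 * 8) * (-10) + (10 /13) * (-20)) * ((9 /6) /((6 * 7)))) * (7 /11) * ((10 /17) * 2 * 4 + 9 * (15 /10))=-516338850 /1547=-333767.84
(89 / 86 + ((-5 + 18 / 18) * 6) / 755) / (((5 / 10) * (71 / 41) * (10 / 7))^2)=5364775339 / 8182803250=0.66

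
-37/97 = -0.38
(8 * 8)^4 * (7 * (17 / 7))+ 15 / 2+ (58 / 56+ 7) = 7985955251 / 28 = 285212687.54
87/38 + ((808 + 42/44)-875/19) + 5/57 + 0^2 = 479830/627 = 765.28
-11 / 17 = -0.65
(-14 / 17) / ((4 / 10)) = -35 / 17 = -2.06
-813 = -813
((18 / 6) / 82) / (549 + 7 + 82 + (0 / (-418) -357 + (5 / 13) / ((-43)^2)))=72111 / 553860964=0.00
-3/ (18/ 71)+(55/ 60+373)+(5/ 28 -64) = 12527/ 42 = 298.26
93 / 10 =9.30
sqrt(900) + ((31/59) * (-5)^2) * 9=8745/59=148.22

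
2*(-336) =-672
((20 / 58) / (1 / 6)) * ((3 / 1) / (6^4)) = 5 / 1044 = 0.00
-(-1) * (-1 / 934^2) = -1 / 872356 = -0.00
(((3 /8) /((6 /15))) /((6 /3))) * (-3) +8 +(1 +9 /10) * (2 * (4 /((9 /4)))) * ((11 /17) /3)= 591253 /73440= 8.05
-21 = -21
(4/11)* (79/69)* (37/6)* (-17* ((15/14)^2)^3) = -62890171875/952486304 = -66.03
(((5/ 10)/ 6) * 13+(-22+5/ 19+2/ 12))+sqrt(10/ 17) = -1557/ 76+sqrt(170)/ 17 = -19.72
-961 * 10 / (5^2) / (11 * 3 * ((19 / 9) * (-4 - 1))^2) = -0.10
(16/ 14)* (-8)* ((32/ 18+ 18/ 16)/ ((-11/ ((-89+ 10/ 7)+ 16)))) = -25384/ 147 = -172.68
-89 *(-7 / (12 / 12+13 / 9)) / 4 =5607 / 88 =63.72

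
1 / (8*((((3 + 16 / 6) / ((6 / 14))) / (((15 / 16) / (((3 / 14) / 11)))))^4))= 60037250625 / 2736816128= 21.94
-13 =-13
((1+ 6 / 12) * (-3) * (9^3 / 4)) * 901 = -5911461 / 8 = -738932.62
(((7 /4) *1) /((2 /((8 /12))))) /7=1 /12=0.08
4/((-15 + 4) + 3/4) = -16/41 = -0.39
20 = 20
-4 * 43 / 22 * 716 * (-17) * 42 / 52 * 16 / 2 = 614898.80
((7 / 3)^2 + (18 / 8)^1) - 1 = 241 / 36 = 6.69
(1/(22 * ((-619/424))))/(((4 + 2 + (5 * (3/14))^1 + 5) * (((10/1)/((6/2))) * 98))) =-0.00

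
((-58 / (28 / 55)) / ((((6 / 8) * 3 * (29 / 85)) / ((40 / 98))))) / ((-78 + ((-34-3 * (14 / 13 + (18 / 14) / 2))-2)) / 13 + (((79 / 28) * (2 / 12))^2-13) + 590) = -0.11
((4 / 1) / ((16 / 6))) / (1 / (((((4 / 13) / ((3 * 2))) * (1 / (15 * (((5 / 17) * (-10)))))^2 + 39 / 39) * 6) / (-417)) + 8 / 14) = -230349819 / 10584841438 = -0.02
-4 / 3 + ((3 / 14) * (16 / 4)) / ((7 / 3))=-142 / 147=-0.97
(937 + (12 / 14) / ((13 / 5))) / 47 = 85297 / 4277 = 19.94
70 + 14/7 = 72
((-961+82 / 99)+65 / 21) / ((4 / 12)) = -663254 / 231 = -2871.23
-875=-875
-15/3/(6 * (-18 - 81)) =5/594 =0.01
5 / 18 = 0.28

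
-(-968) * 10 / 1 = 9680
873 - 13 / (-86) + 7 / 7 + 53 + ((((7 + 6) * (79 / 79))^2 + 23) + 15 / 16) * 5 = 1301585 / 688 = 1891.84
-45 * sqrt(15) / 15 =-3 * sqrt(15) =-11.62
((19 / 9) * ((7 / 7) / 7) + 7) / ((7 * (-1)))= -460 / 441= -1.04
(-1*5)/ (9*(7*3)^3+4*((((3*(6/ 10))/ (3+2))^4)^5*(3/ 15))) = -227373675443232059478759765625/ 3790273694903638415760865768730829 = -0.00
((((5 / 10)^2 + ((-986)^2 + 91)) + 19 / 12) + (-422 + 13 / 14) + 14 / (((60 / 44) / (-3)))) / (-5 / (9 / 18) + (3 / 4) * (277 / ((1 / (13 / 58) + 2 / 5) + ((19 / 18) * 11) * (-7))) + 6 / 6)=-793334596658 / 9566235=-82930.70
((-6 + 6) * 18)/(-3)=0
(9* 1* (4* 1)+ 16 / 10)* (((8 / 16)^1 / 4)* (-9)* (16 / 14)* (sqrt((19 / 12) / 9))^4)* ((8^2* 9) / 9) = -271472 / 2835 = -95.76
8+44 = 52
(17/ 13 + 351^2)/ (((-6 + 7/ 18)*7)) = -28829340/ 9191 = -3136.69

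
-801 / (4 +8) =-267 / 4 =-66.75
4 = 4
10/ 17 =0.59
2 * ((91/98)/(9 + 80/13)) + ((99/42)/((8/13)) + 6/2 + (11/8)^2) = 780495/88256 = 8.84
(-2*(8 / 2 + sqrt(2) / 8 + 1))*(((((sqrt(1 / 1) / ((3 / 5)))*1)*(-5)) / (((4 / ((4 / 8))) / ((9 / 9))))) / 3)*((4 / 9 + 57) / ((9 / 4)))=91.78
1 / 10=0.10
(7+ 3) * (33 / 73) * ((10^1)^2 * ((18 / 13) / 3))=198000 / 949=208.64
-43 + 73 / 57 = -2378 / 57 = -41.72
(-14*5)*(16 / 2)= -560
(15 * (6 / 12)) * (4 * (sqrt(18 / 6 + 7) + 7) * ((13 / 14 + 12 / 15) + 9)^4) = 954291384003 * sqrt(10) / 2401000 + 954291384003 / 343000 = 4039056.23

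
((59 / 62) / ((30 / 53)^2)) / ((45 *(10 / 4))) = 165731 / 6277500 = 0.03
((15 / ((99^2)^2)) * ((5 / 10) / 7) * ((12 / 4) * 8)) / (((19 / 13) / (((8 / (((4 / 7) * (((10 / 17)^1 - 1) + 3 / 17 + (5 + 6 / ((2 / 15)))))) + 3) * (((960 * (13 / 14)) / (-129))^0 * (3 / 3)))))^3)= 117497452583680 / 38786287646914442019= 0.00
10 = 10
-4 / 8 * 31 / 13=-31 / 26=-1.19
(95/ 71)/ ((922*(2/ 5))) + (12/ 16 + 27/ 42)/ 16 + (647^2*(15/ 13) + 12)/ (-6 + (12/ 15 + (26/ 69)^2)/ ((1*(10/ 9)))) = -86979142746709061/ 927773549248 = -93750.40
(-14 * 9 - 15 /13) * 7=-890.08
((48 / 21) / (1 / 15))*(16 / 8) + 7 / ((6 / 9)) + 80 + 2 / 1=2255 / 14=161.07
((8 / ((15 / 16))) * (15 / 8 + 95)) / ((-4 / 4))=-826.67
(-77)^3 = -456533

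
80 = 80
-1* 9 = -9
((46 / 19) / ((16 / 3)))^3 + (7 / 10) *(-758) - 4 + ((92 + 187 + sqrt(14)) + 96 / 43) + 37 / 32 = -190358586037 / 755038720 + sqrt(14) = -248.38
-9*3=-27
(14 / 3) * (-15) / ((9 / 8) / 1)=-560 / 9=-62.22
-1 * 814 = -814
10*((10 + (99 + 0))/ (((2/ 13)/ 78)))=552630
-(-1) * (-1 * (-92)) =92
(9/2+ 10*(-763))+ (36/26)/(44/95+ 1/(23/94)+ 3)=-363407339/47658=-7625.32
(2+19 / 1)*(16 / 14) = 24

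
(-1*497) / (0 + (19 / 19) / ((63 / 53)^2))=-1972593 / 2809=-702.24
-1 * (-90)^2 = -8100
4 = 4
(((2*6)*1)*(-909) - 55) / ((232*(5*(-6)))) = 10963 / 6960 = 1.58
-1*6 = -6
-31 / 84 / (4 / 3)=-31 / 112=-0.28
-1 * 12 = -12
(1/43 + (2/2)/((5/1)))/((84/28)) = 16/215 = 0.07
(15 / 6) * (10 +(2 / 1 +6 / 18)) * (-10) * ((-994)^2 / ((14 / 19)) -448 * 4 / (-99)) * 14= -1719131743700 / 297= -5788322369.36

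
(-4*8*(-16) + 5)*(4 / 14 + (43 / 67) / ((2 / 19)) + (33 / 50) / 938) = 22111573 / 6700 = 3300.23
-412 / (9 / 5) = -2060 / 9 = -228.89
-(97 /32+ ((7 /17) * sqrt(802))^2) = -1285569 /9248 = -139.01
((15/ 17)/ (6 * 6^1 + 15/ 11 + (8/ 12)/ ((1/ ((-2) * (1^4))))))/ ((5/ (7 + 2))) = 0.04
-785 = -785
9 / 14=0.64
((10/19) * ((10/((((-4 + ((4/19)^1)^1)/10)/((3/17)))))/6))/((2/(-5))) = 625/612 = 1.02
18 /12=3 /2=1.50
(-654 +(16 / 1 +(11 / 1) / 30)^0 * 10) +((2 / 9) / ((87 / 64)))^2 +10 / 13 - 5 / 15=-5129093945 / 7970157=-643.54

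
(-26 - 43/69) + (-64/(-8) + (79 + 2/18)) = 12521/207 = 60.49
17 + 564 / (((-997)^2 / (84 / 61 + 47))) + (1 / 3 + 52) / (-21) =55524832718 / 3819976587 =14.54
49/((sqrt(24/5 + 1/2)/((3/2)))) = 147* sqrt(530)/106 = 31.93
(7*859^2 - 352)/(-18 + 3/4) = -6886420/23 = -299409.57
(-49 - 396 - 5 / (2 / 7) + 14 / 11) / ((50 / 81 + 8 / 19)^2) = -24033382587 / 56179288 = -427.80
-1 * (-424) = 424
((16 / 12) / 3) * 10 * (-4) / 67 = -160 / 603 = -0.27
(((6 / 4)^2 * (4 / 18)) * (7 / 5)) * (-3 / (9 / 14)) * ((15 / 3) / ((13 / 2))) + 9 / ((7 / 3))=1.34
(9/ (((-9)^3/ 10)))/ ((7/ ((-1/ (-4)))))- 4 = -4541/ 1134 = -4.00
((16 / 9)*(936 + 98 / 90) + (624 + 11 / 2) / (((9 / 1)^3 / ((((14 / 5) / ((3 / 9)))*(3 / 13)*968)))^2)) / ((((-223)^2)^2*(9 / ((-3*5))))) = -161792010448 / 41130828122126535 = -0.00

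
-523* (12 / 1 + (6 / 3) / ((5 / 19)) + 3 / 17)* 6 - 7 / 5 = -5275097 / 85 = -62059.96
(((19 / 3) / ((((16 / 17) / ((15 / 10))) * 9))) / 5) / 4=323 / 5760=0.06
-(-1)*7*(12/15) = 28/5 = 5.60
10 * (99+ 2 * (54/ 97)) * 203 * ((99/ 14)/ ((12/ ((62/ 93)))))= 15489045/ 194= 79840.44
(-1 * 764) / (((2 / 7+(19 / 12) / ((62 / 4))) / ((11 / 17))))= -10942008 / 8585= -1274.55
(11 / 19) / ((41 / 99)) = 1089 / 779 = 1.40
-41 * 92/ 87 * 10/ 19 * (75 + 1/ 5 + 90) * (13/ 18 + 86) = -4863563992/ 14877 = -326918.33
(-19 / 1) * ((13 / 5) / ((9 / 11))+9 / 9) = -3572 / 45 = -79.38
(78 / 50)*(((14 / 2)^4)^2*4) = 899308956 / 25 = 35972358.24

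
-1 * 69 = -69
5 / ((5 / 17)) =17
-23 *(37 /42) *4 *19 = -1539.90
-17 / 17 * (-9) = 9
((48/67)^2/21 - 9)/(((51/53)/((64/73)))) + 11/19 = -5629994451/740922917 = -7.60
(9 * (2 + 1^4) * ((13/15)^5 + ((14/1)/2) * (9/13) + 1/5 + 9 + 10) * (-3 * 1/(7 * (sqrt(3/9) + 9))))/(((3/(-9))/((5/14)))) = 467114337/13763750-17300531 * sqrt(3)/13763750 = 31.76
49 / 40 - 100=-98.78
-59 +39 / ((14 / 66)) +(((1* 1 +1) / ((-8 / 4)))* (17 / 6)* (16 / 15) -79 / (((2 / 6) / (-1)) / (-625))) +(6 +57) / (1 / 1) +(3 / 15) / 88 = -4100901313 / 27720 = -147940.16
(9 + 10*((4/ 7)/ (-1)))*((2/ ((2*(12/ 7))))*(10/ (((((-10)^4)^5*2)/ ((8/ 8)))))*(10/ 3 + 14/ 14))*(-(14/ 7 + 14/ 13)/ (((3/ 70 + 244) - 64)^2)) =-1127/ 28590409620000000000000000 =-0.00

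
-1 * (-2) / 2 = 1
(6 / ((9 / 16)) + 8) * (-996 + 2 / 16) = -55769 / 3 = -18589.67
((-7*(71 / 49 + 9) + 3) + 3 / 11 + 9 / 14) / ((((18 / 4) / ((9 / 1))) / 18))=-27414 / 11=-2492.18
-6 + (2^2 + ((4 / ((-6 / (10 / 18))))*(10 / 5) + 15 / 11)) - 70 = -21199 / 297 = -71.38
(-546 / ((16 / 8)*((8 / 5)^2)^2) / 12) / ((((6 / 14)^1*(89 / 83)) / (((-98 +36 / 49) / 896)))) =1607035625 / 1959788544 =0.82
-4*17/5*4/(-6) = 136/15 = 9.07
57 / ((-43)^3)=-57 / 79507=-0.00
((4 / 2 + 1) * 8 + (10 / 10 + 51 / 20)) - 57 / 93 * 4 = 15561 / 620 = 25.10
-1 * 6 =-6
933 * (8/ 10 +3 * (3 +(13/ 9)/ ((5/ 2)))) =53803/ 5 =10760.60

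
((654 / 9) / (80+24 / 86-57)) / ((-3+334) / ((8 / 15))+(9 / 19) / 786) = 0.01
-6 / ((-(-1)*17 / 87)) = -30.71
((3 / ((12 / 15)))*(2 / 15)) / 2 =1 / 4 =0.25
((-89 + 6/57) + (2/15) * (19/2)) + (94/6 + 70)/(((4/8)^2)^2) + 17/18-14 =2171671/1710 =1269.98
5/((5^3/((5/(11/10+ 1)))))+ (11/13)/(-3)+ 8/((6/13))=4681/273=17.15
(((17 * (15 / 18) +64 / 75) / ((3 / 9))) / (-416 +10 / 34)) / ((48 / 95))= -242573 / 1130720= -0.21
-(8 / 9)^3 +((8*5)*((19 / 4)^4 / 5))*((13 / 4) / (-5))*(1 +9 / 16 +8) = -188968216781 / 7464960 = -25314.03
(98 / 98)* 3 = 3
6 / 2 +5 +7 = 15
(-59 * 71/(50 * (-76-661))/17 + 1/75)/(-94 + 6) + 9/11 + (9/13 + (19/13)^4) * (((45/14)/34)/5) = 173317899655/188939926032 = 0.92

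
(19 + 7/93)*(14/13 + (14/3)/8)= 229733/7254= 31.67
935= 935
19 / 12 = 1.58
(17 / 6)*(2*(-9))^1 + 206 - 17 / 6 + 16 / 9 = 2771 / 18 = 153.94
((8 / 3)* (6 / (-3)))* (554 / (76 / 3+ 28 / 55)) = -60940 / 533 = -114.33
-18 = -18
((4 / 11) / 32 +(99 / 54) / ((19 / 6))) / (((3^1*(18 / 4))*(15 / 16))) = 1316 / 28215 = 0.05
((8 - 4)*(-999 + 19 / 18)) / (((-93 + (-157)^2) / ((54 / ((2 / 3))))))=-161667 / 12278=-13.17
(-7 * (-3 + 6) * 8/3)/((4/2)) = -28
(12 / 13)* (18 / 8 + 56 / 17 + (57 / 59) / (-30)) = 331707 / 65195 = 5.09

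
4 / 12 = 1 / 3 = 0.33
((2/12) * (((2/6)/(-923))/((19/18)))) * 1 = -1/17537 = -0.00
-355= -355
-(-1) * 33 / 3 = 11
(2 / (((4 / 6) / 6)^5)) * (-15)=-1771470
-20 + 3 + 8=-9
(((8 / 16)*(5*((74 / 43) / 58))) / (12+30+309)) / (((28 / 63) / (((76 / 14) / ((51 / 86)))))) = 3515 / 807534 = 0.00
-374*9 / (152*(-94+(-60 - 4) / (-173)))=291159 / 1231048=0.24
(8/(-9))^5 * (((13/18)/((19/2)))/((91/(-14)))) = 65536/10097379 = 0.01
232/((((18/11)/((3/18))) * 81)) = 638/2187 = 0.29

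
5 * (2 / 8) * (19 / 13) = 95 / 52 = 1.83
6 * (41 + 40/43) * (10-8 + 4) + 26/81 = 5258666/3483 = 1509.81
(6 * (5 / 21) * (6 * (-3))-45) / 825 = -0.09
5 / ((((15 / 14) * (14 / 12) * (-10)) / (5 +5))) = -4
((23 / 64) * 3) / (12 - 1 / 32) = 69 / 766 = 0.09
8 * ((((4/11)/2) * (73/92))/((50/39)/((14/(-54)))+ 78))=0.02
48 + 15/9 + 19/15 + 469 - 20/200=3119/6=519.83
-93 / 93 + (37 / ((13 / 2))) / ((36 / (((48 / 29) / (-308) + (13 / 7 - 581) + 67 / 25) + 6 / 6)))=-600853534 / 6531525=-91.99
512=512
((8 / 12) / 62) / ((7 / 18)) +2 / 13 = 512 / 2821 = 0.18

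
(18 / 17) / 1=18 / 17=1.06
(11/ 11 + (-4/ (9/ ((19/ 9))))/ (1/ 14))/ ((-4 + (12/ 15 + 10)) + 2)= -4915/ 3564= -1.38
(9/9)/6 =1/6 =0.17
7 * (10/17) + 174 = 178.12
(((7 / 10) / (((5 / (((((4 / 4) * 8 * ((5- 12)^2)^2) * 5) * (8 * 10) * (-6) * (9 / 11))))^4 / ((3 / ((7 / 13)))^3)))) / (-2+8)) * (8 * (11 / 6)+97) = 106815337841899855694298580254720000 / 14641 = 7295631298538341349245173000000.00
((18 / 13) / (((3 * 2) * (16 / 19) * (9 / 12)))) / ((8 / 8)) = 19 / 52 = 0.37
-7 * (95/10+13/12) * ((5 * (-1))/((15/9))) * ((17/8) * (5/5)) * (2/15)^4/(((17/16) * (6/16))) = 0.37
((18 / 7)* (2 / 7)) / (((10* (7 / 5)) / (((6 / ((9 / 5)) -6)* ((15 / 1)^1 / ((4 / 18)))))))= -3240 / 343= -9.45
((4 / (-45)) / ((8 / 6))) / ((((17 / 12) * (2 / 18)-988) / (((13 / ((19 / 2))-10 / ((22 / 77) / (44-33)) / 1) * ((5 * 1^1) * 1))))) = -262404 / 2027053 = -0.13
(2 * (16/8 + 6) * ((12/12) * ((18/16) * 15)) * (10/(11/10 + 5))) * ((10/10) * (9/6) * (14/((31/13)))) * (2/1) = 14742000/1891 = 7795.88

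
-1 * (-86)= 86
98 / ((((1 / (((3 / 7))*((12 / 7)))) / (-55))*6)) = -660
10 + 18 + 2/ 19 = 534/ 19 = 28.11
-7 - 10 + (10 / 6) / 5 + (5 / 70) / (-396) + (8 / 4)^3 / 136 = -1565273 / 94248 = -16.61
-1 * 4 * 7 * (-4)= 112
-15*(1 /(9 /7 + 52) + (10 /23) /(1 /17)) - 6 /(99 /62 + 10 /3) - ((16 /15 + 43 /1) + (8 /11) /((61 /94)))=-12475364465258 /79180781295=-157.56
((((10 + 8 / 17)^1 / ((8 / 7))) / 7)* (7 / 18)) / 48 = 623 / 58752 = 0.01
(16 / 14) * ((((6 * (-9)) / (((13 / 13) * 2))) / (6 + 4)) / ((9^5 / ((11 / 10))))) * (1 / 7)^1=-22 / 2679075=-0.00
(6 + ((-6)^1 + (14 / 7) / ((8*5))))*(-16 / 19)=-4 / 95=-0.04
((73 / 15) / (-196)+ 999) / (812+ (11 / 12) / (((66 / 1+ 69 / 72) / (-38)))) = 4719738109 / 3833901120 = 1.23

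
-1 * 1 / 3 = -1 / 3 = -0.33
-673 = -673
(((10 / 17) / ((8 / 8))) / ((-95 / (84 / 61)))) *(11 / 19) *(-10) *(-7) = -129360 / 374357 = -0.35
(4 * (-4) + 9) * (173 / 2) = -1211 / 2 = -605.50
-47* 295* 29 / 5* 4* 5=-1608340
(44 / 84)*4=2.10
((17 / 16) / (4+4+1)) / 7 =17 / 1008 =0.02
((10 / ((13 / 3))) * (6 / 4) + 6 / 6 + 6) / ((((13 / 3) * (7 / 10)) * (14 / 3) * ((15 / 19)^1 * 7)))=7752 / 57967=0.13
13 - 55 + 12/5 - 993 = -5163/5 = -1032.60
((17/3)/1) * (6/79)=34/79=0.43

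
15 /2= 7.50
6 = 6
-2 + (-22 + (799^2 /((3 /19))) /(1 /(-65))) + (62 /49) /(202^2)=-788187202557193 /2999094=-262808435.67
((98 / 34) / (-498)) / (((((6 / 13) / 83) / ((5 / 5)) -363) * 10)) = 91 / 57072060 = 0.00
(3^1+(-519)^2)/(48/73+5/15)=271846.62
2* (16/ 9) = 32/ 9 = 3.56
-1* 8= -8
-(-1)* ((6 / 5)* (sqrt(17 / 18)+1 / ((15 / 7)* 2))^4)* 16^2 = 805504* sqrt(34) / 16875+31193632 / 84375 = 648.03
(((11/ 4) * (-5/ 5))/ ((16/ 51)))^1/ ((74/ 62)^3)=-16712751/ 3241792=-5.16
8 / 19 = 0.42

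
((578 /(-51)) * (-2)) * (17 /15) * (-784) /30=-453152 /675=-671.34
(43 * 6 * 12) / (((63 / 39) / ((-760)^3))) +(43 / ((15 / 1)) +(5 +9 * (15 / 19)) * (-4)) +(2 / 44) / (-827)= -30537738852198130909 / 36297030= -841328859474.13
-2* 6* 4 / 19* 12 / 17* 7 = -12.48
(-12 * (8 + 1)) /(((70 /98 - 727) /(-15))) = -2835 /1271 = -2.23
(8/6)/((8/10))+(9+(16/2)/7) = 248/21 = 11.81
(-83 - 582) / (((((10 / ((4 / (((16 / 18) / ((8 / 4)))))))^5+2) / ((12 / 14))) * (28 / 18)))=-151460685 / 1526686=-99.21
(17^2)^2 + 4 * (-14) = 83465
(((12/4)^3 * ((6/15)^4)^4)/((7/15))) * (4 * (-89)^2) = 168191852544/213623046875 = 0.79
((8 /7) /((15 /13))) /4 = 26 /105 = 0.25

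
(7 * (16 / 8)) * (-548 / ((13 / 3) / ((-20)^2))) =-9206400 / 13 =-708184.62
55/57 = 0.96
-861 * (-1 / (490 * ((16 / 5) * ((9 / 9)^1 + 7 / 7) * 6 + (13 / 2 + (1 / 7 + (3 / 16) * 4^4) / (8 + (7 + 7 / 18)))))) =34071 / 931271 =0.04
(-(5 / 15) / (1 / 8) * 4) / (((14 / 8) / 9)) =-54.86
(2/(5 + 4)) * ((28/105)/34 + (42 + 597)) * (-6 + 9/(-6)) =-162947/153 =-1065.01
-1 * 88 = -88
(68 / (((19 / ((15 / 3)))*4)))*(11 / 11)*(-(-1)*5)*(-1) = -425 / 19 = -22.37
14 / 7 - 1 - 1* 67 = -66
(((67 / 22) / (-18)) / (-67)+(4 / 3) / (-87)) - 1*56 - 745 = -801.01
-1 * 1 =-1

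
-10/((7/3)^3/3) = -810/343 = -2.36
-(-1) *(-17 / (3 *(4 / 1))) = -17 / 12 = -1.42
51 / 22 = 2.32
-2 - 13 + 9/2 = -21/2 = -10.50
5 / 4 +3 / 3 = 9 / 4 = 2.25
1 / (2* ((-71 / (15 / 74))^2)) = 225 / 55209032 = 0.00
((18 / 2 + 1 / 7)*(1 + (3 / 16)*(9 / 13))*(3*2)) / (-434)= -2820 / 19747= -0.14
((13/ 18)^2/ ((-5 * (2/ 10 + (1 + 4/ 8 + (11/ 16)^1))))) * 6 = -1352/ 5157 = -0.26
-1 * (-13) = 13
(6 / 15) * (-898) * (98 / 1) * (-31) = 5456248 / 5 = 1091249.60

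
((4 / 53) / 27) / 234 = 2 / 167427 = 0.00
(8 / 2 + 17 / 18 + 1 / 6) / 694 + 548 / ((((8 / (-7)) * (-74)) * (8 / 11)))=32971759 / 3697632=8.92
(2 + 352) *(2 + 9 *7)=23010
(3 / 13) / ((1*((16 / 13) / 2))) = 3 / 8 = 0.38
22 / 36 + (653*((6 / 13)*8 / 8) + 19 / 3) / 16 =37147 / 1872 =19.84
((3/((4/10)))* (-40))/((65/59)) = -3540/13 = -272.31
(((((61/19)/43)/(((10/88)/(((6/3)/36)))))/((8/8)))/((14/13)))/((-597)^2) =0.00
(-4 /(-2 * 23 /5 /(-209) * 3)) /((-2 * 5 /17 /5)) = 17765 /69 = 257.46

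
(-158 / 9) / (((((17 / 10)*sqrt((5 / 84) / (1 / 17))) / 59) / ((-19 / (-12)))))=-177118*sqrt(1785) / 7803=-959.00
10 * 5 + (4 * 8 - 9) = 73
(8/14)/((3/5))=20/21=0.95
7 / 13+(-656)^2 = 5594375 / 13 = 430336.54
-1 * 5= -5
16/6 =8/3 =2.67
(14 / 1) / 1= 14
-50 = -50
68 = 68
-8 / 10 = -4 / 5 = -0.80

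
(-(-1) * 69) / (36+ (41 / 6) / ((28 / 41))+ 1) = 11592 / 7897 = 1.47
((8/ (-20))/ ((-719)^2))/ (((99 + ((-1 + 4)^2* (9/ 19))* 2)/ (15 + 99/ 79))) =-16264/ 139059924195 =-0.00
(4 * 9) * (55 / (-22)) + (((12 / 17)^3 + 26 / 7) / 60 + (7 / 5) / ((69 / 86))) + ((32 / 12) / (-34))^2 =-1255512163 / 14237874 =-88.18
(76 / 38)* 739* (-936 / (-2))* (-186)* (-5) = 643284720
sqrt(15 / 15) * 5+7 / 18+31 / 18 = 64 / 9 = 7.11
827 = 827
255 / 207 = 85 / 69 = 1.23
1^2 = 1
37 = 37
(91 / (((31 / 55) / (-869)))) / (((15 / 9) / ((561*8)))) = -377803748.90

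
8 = 8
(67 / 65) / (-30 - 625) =-67 / 42575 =-0.00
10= 10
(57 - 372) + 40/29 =-9095/29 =-313.62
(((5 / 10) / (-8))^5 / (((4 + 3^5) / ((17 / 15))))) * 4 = -0.00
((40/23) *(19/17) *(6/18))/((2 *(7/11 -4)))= -4180/43401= -0.10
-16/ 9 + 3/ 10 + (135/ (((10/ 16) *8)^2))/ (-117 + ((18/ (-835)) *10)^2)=-9941387/ 6523434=-1.52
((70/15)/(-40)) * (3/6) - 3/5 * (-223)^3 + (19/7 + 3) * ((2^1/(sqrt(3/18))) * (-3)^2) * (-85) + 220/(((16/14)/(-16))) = 798079217/120 - 61200 * sqrt(6)/7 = 6629244.60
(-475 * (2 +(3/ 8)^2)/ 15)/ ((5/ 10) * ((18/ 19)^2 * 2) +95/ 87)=-136254035/ 3998912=-34.07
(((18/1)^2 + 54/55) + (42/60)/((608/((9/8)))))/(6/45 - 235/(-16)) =521636895/23789216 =21.93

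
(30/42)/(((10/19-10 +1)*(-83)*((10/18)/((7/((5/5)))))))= 0.01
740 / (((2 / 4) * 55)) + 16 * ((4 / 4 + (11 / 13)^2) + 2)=160552 / 1859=86.36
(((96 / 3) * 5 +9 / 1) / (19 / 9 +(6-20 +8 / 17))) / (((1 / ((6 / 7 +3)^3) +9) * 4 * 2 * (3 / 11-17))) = 5598376641 / 456430444160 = 0.01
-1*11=-11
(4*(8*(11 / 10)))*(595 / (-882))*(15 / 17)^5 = -7425000 / 584647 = -12.70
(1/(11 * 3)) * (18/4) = 3/22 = 0.14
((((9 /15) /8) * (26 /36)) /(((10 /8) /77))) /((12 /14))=7007 /1800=3.89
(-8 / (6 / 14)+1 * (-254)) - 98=-1112 / 3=-370.67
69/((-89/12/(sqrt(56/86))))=-1656 * sqrt(301)/3827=-7.51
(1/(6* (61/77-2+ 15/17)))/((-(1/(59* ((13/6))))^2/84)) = 5390492107/7668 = 702985.41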